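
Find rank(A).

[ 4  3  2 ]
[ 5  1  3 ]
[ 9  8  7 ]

rank(A) = 3

Row reduction:
R2 <- R2 - (5/4)*R1:  [     0  -11/4    1/2 ]
R3 <- R3 - (9/4)*R1:  [   0  5/4  5/2 ]
R3 <- R3 - (-5/11)*R2:  [     0      0  30/11 ]
Row echelon form:
[ 4      3      2 ]
[ 0  -11/4    1/2 ]
[ 0      0  30/11 ]
Nonzero rows / pivot columns: 3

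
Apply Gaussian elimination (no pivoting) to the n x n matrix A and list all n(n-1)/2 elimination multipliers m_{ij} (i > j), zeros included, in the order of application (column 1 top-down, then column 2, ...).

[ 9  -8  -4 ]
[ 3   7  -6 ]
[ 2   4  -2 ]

Forward elimination:
R2 <- R2 - (1/3)*R1:  [     0   29/3  -14/3 ]
R3 <- R3 - (2/9)*R1:  [     0   52/9  -10/9 ]
R3 <- R3 - (52/87)*R2:  [      0       0  146/87 ]
Multipliers (in order of application): m_{21} = 1/3, m_{31} = 2/9, m_{32} = 52/87

multipliers: 1/3, 2/9, 52/87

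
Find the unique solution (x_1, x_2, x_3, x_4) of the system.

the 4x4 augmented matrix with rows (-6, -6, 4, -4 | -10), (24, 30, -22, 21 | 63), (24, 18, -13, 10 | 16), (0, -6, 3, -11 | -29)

Forward elimination on [A|b]:
R2 <- R2 - (-4)*R1:  [  0   6  -6   5  23 ]
R3 <- R3 - (-4)*R1:  [   0   -6    3   -6  -24 ]
R3 <- R3 - (-1)*R2:  [  0   0  -3  -1  -1 ]
R4 <- R4 - (-1)*R2:  [  0   0  -3  -6  -6 ]
R4 <- R4 - (1)*R3:  [  0   0   0  -5  -5 ]
Row echelon form:
[ -6  -6   4  -4  |  -10 ]
[  0   6  -6   5  |   23 ]
[  0   0  -3  -1  |   -1 ]
[  0   0   0  -5  |   -5 ]
Back-substitution:
x_4 = (-5) / -5 = 1
x_3 = (-1 - (-1)*(1)) / -3 = 0
x_2 = (23 - (-6)*(0) - (5)*(1)) / 6 = 3
x_1 = (-10 - (-6)*(3) - (4)*(0) - (-4)*(1)) / -6 = -2

(-2, 3, 0, 1)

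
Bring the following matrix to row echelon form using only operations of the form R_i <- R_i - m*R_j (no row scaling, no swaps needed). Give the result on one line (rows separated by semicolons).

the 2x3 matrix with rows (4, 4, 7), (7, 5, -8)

REF = [4 4 7; 0 -2 -81/4]

Forward elimination:
R2 <- R2 - (7/4)*R1:  [     0     -2  -81/4 ]
Row echelon form:
[ 4   4      7 ]
[ 0  -2  -81/4 ]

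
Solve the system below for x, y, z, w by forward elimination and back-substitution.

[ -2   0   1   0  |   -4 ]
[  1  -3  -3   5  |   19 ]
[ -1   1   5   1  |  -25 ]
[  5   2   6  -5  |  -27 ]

(0, -4, -4, -1)

Forward elimination on [A|b]:
R2 <- R2 - (-1/2)*R1:  [    0    -3  -5/2     5    17 ]
R3 <- R3 - (1/2)*R1:  [   0    1  9/2    1  -23 ]
R4 <- R4 - (-5/2)*R1:  [    0     2  17/2    -5   -37 ]
R3 <- R3 - (-1/3)*R2:  [     0      0   11/3    8/3  -52/3 ]
R4 <- R4 - (-2/3)*R2:  [     0      0   41/6   -5/3  -77/3 ]
R4 <- R4 - (41/22)*R3:  [      0       0       0  -73/11   73/11 ]
Row echelon form:
[ -2   0     1       0  |     -4 ]
[  0  -3  -5/2       5  |     17 ]
[  0   0  11/3     8/3  |  -52/3 ]
[  0   0     0  -73/11  |  73/11 ]
Back-substitution:
w = (73/11) / (-73/11) = -1
z = (-52/3 - (8/3)*(-1)) / (11/3) = -4
y = (17 - (-5/2)*(-4) - (5)*(-1)) / -3 = -4
x = (-4 - (1)*(-4)) / -2 = 0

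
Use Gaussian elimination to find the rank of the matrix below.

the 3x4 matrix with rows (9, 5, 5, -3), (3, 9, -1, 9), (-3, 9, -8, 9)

Row reduction:
R2 <- R2 - (1/3)*R1:  [    0  22/3  -8/3    10 ]
R3 <- R3 - (-1/3)*R1:  [     0   32/3  -19/3      8 ]
R3 <- R3 - (16/11)*R2:  [      0       0  -27/11  -72/11 ]
Row echelon form:
[ 9     5       5      -3 ]
[ 0  22/3    -8/3      10 ]
[ 0     0  -27/11  -72/11 ]
Nonzero rows / pivot columns: 3

rank(A) = 3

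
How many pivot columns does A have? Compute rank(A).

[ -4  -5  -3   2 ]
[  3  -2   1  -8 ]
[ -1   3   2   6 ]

Row reduction:
R2 <- R2 - (-3/4)*R1:  [     0  -23/4   -5/4  -13/2 ]
R3 <- R3 - (1/4)*R1:  [    0  17/4  11/4  11/2 ]
R3 <- R3 - (-17/23)*R2:  [     0      0  42/23  16/23 ]
Row echelon form:
[ -4     -5     -3      2 ]
[  0  -23/4   -5/4  -13/2 ]
[  0      0  42/23  16/23 ]
Nonzero rows / pivot columns: 3

rank(A) = 3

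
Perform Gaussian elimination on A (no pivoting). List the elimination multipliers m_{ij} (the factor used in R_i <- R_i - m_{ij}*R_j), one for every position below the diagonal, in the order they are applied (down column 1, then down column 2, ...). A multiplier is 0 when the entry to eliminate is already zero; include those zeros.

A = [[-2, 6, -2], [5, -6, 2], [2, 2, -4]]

Forward elimination:
R2 <- R2 - (-5/2)*R1:  [  0   9  -3 ]
R3 <- R3 - (-1)*R1:  [  0   8  -6 ]
R3 <- R3 - (8/9)*R2:  [     0      0  -10/3 ]
Multipliers (in order of application): m_{21} = -5/2, m_{31} = -1, m_{32} = 8/9

multipliers: -5/2, -1, 8/9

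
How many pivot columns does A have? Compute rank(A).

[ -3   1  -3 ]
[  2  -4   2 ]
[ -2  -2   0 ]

rank(A) = 3

Row reduction:
R2 <- R2 - (-2/3)*R1:  [     0  -10/3      0 ]
R3 <- R3 - (2/3)*R1:  [    0  -8/3     2 ]
R3 <- R3 - (4/5)*R2:  [ 0  0  2 ]
Row echelon form:
[ -3      1  -3 ]
[  0  -10/3   0 ]
[  0      0   2 ]
Nonzero rows / pivot columns: 3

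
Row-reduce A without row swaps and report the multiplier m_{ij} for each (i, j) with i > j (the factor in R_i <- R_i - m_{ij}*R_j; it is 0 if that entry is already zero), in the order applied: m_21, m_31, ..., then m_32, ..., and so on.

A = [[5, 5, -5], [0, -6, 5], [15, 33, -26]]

multipliers: 0, 3, -3

Forward elimination:
R2: entry in column 1 is already 0 -> m_{21} = 0 (no row operation needed)
R3 <- R3 - (3)*R1:  [   0   18  -11 ]
R3 <- R3 - (-3)*R2:  [ 0  0  4 ]
Multipliers (in order of application): m_{21} = 0, m_{31} = 3, m_{32} = -3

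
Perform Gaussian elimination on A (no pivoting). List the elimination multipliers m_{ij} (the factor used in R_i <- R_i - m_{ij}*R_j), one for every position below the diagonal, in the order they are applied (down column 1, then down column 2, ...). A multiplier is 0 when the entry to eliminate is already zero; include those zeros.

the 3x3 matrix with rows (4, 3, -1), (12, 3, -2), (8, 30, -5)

multipliers: 3, 2, -4

Forward elimination:
R2 <- R2 - (3)*R1:  [  0  -6   1 ]
R3 <- R3 - (2)*R1:  [  0  24  -3 ]
R3 <- R3 - (-4)*R2:  [ 0  0  1 ]
Multipliers (in order of application): m_{21} = 3, m_{31} = 2, m_{32} = -4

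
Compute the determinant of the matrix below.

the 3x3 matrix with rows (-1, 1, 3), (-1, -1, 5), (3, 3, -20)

Forward elimination:
R2 <- R2 - (1)*R1:  [  0  -2   2 ]
R3 <- R3 - (-3)*R1:  [   0    6  -11 ]
R3 <- R3 - (-3)*R2:  [  0   0  -5 ]
Upper-triangular form:
[ -1   1   3 ]
[  0  -2   2 ]
[  0   0  -5 ]
det(A) = (-1)^0 * (-1) * (-2) * (-5) = -10  (0 row swaps -> sign +1)

det(A) = -10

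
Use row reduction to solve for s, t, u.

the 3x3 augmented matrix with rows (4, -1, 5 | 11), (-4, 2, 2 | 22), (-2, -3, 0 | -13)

Forward elimination on [A|b]:
R2 <- R2 - (-1)*R1:  [  0   1   7  33 ]
R3 <- R3 - (-1/2)*R1:  [     0   -7/2    5/2  -15/2 ]
R3 <- R3 - (-7/2)*R2:  [   0    0   27  108 ]
Row echelon form:
[ 4  -1   5  |   11 ]
[ 0   1   7  |   33 ]
[ 0   0  27  |  108 ]
Back-substitution:
u = (108) / 27 = 4
t = (33 - (7)*(4)) / 1 = 5
s = (11 - (-1)*(5) - (5)*(4)) / 4 = -1

(-1, 5, 4)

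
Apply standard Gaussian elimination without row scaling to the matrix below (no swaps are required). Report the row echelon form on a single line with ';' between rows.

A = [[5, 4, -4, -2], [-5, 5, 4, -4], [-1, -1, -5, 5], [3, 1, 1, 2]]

REF = [5 4 -4 -2; 0 9 0 -6; 0 0 -29/5 67/15; 0 0 0 425/87]

Forward elimination:
R2 <- R2 - (-1)*R1:  [  0   9   0  -6 ]
R3 <- R3 - (-1/5)*R1:  [     0   -1/5  -29/5   23/5 ]
R4 <- R4 - (3/5)*R1:  [    0  -7/5  17/5  16/5 ]
R3 <- R3 - (-1/45)*R2:  [     0      0  -29/5  67/15 ]
R4 <- R4 - (-7/45)*R2:  [     0      0   17/5  34/15 ]
R4 <- R4 - (-17/29)*R3:  [      0       0       0  425/87 ]
Row echelon form:
[ 5  4     -4      -2 ]
[ 0  9      0      -6 ]
[ 0  0  -29/5   67/15 ]
[ 0  0      0  425/87 ]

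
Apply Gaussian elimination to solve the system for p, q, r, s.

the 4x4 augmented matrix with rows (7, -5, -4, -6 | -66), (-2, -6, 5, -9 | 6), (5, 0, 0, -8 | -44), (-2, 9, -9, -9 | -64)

(-4, 0, 5, 3)

Forward elimination on [A|b]:
R2 <- R2 - (-2/7)*R1:  [     0  -52/7   27/7  -75/7  -90/7 ]
R3 <- R3 - (5/7)*R1:  [     0   25/7   20/7  -26/7   22/7 ]
R4 <- R4 - (-2/7)*R1:  [      0    53/7   -71/7   -75/7  -580/7 ]
R3 <- R3 - (-25/52)*R2:  [       0        0   245/52  -461/52   -79/26 ]
R4 <- R4 - (-53/52)*R2:  [        0         0   -323/52  -1125/52  -2495/26 ]
R4 <- R4 - (-323/245)*R3:  [          0           0           0   -8164/245  -24492/245 ]
Row echelon form:
[ 7     -5      -4         -6  |         -66 ]
[ 0  -52/7    27/7      -75/7  |       -90/7 ]
[ 0      0  245/52    -461/52  |      -79/26 ]
[ 0      0       0  -8164/245  |  -24492/245 ]
Back-substitution:
s = (-24492/245) / (-8164/245) = 3
r = (-79/26 - (-461/52)*(3)) / (245/52) = 5
q = (-90/7 - (27/7)*(5) - (-75/7)*(3)) / (-52/7) = 0
p = (-66 - (-5)*(0) - (-4)*(5) - (-6)*(3)) / 7 = -4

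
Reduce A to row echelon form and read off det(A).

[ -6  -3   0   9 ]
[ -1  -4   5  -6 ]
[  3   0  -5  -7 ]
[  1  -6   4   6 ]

Forward elimination:
R2 <- R2 - (1/6)*R1:  [     0   -7/2      5  -15/2 ]
R3 <- R3 - (-1/2)*R1:  [    0  -3/2    -5  -5/2 ]
R4 <- R4 - (-1/6)*R1:  [     0  -13/2      4   15/2 ]
R3 <- R3 - (3/7)*R2:  [     0      0  -50/7    5/7 ]
R4 <- R4 - (13/7)*R2:  [     0      0  -37/7  150/7 ]
R4 <- R4 - (37/50)*R3:  [      0       0       0  209/10 ]
Upper-triangular form:
[ -6    -3      0       9 ]
[  0  -7/2      5   -15/2 ]
[  0     0  -50/7     5/7 ]
[  0     0      0  209/10 ]
det(A) = (-1)^0 * (-6) * (-7/2) * (-50/7) * (209/10) = -3135  (0 row swaps -> sign +1)

det(A) = -3135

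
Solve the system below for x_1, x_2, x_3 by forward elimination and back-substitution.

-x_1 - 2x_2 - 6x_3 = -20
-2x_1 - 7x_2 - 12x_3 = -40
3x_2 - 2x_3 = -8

Forward elimination on [A|b]:
R2 <- R2 - (2)*R1:  [  0  -3   0   0 ]
R3 <- R3 - (-1)*R2:  [  0   0  -2  -8 ]
Row echelon form:
[ -1  -2  -6  |  -20 ]
[  0  -3   0  |    0 ]
[  0   0  -2  |   -8 ]
Back-substitution:
x_3 = (-8) / -2 = 4
x_2 = (0) / -3 = 0
x_1 = (-20 - (-2)*(0) - (-6)*(4)) / -1 = -4

(-4, 0, 4)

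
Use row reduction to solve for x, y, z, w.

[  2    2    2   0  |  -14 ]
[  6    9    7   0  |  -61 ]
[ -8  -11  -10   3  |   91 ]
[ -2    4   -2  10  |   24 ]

(2, -5, -4, 4)

Forward elimination on [A|b]:
R2 <- R2 - (3)*R1:  [   0    3    1    0  -19 ]
R3 <- R3 - (-4)*R1:  [  0  -3  -2   3  35 ]
R4 <- R4 - (-1)*R1:  [  0   6   0  10  10 ]
R3 <- R3 - (-1)*R2:  [  0   0  -1   3  16 ]
R4 <- R4 - (2)*R2:  [  0   0  -2  10  48 ]
R4 <- R4 - (2)*R3:  [  0   0   0   4  16 ]
Row echelon form:
[ 2  2   2  0  |  -14 ]
[ 0  3   1  0  |  -19 ]
[ 0  0  -1  3  |   16 ]
[ 0  0   0  4  |   16 ]
Back-substitution:
w = (16) / 4 = 4
z = (16 - (3)*(4)) / -1 = -4
y = (-19 - (1)*(-4)) / 3 = -5
x = (-14 - (2)*(-5) - (2)*(-4)) / 2 = 2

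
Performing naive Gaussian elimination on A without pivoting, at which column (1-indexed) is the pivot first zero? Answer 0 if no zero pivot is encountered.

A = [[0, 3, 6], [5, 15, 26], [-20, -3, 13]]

first zero-pivot column = 1

Naive forward elimination:
Pivot entry (1,1) is zero but row 2 has 5 in column 1 -> naive elimination stops; a row interchange (e.g. R1 <-> R2) would be required here.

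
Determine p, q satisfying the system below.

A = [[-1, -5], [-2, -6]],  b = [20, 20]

(5, -5)

Forward elimination on [A|b]:
R2 <- R2 - (2)*R1:  [   0    4  -20 ]
Row echelon form:
[ -1  -5  |   20 ]
[  0   4  |  -20 ]
Back-substitution:
q = (-20) / 4 = -5
p = (20 - (-5)*(-5)) / -1 = 5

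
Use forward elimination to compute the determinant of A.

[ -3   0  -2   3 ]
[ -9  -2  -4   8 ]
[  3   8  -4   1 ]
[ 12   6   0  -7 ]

det(A) = 24

Forward elimination:
R2 <- R2 - (3)*R1:  [  0  -2   2  -1 ]
R3 <- R3 - (-1)*R1:  [  0   8  -6   4 ]
R4 <- R4 - (-4)*R1:  [  0   6  -8   5 ]
R3 <- R3 - (-4)*R2:  [ 0  0  2  0 ]
R4 <- R4 - (-3)*R2:  [  0   0  -2   2 ]
R4 <- R4 - (-1)*R3:  [ 0  0  0  2 ]
Upper-triangular form:
[ -3   0  -2   3 ]
[  0  -2   2  -1 ]
[  0   0   2   0 ]
[  0   0   0   2 ]
det(A) = (-1)^0 * (-3) * (-2) * (2) * (2) = 24  (0 row swaps -> sign +1)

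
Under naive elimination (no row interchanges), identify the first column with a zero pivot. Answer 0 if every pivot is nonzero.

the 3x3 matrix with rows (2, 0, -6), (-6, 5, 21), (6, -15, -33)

Naive forward elimination:
R2 <- R2 - (-3)*R1:  [ 0  5  3 ]
R3 <- R3 - (3)*R1:  [   0  -15  -15 ]
R3 <- R3 - (-3)*R2:  [  0   0  -6 ]
All pivots nonzero; naive elimination completes without hitting a zero pivot.

first zero-pivot column = 0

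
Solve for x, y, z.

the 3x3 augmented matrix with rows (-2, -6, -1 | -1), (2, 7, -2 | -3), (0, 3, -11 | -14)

Forward elimination on [A|b]:
R2 <- R2 - (-1)*R1:  [  0   1  -3  -4 ]
R3 <- R3 - (3)*R2:  [  0   0  -2  -2 ]
Row echelon form:
[ -2  -6  -1  |  -1 ]
[  0   1  -3  |  -4 ]
[  0   0  -2  |  -2 ]
Back-substitution:
z = (-2) / -2 = 1
y = (-4 - (-3)*(1)) / 1 = -1
x = (-1 - (-6)*(-1) - (-1)*(1)) / -2 = 3

(3, -1, 1)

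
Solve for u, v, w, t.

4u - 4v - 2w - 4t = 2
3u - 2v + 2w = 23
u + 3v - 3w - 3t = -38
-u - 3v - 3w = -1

(1, -5, 5, 3)

Forward elimination on [A|b]:
R2 <- R2 - (3/4)*R1:  [    0     1   7/2     3  43/2 ]
R3 <- R3 - (1/4)*R1:  [     0      4   -5/2     -2  -77/2 ]
R4 <- R4 - (-1/4)*R1:  [    0    -4  -7/2    -1  -1/2 ]
R3 <- R3 - (4)*R2:  [      0       0   -33/2     -14  -249/2 ]
R4 <- R4 - (-4)*R2:  [     0      0   21/2     11  171/2 ]
R4 <- R4 - (-7/11)*R3:  [     0      0      0  23/11  69/11 ]
Row echelon form:
[ 4  -4     -2     -4  |       2 ]
[ 0   1    7/2      3  |    43/2 ]
[ 0   0  -33/2    -14  |  -249/2 ]
[ 0   0      0  23/11  |   69/11 ]
Back-substitution:
t = (69/11) / (23/11) = 3
w = (-249/2 - (-14)*(3)) / (-33/2) = 5
v = (43/2 - (7/2)*(5) - (3)*(3)) / 1 = -5
u = (2 - (-4)*(-5) - (-2)*(5) - (-4)*(3)) / 4 = 1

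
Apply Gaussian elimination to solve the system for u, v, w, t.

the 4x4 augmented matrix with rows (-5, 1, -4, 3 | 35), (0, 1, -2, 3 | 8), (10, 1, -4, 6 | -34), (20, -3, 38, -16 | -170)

(-5, 0, -1, 2)

Forward elimination on [A|b]:
R3 <- R3 - (-2)*R1:  [   0    3  -12   12   36 ]
R4 <- R4 - (-4)*R1:  [   0    1   22   -4  -30 ]
R3 <- R3 - (3)*R2:  [  0   0  -6   3  12 ]
R4 <- R4 - (1)*R2:  [   0    0   24   -7  -38 ]
R4 <- R4 - (-4)*R3:  [  0   0   0   5  10 ]
Row echelon form:
[ -5  1  -4  3  |  35 ]
[  0  1  -2  3  |   8 ]
[  0  0  -6  3  |  12 ]
[  0  0   0  5  |  10 ]
Back-substitution:
t = (10) / 5 = 2
w = (12 - (3)*(2)) / -6 = -1
v = (8 - (-2)*(-1) - (3)*(2)) / 1 = 0
u = (35 - (1)*(0) - (-4)*(-1) - (3)*(2)) / -5 = -5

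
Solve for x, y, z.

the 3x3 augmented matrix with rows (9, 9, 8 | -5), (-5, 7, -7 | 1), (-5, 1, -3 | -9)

(4, -1, -4)

Forward elimination on [A|b]:
R2 <- R2 - (-5/9)*R1:  [     0     12  -23/9  -16/9 ]
R3 <- R3 - (-5/9)*R1:  [      0       6    13/9  -106/9 ]
R3 <- R3 - (1/2)*R2:  [     0      0  49/18  -98/9 ]
Row echelon form:
[ 9   9      8  |     -5 ]
[ 0  12  -23/9  |  -16/9 ]
[ 0   0  49/18  |  -98/9 ]
Back-substitution:
z = (-98/9) / (49/18) = -4
y = (-16/9 - (-23/9)*(-4)) / 12 = -1
x = (-5 - (9)*(-1) - (8)*(-4)) / 9 = 4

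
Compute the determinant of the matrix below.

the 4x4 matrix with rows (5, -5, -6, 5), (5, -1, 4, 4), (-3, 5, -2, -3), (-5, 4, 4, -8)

Forward elimination:
R2 <- R2 - (1)*R1:  [  0   4  10  -1 ]
R3 <- R3 - (-3/5)*R1:  [     0      2  -28/5      0 ]
R4 <- R4 - (-1)*R1:  [  0  -1  -2  -3 ]
R3 <- R3 - (1/2)*R2:  [     0      0  -53/5    1/2 ]
R4 <- R4 - (-1/4)*R2:  [     0      0    1/2  -13/4 ]
R4 <- R4 - (-5/106)*R3:  [       0        0        0  -171/53 ]
Upper-triangular form:
[ 5  -5     -6        5 ]
[ 0   4     10       -1 ]
[ 0   0  -53/5      1/2 ]
[ 0   0      0  -171/53 ]
det(A) = (-1)^0 * (5) * (4) * (-53/5) * (-171/53) = 684  (0 row swaps -> sign +1)

det(A) = 684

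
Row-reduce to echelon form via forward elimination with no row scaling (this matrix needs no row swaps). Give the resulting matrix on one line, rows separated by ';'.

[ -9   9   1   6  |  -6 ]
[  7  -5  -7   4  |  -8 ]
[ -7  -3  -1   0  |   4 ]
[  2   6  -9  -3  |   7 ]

Forward elimination:
R2 <- R2 - (-7/9)*R1:  [     0      2  -56/9   26/3  -38/3 ]
R3 <- R3 - (7/9)*R1:  [     0    -10  -16/9  -14/3   26/3 ]
R4 <- R4 - (-2/9)*R1:  [     0      8  -79/9   -5/3   17/3 ]
R3 <- R3 - (-5)*R2:  [      0       0  -296/9   116/3  -164/3 ]
R4 <- R4 - (4)*R2:  [      0       0   145/9  -109/3   169/3 ]
R4 <- R4 - (-145/296)*R3:  [        0         0         0  -1287/74   2187/74 ]
Row echelon form:
[ -9  9       1         6  |       -6 ]
[  0  2   -56/9      26/3  |    -38/3 ]
[  0  0  -296/9     116/3  |   -164/3 ]
[  0  0       0  -1287/74  |  2187/74 ]

REF = [-9 9 1 6 -6; 0 2 -56/9 26/3 -38/3; 0 0 -296/9 116/3 -164/3; 0 0 0 -1287/74 2187/74]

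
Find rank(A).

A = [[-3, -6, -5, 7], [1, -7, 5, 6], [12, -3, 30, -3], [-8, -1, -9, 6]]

Row reduction:
R2 <- R2 - (-1/3)*R1:  [    0    -9  10/3  25/3 ]
R3 <- R3 - (-4)*R1:  [   0  -27   10   25 ]
R4 <- R4 - (8/3)*R1:  [     0     15   13/3  -38/3 ]
R3 <- R3 - (3)*R2:  [ 0  0  0  0 ]
R4 <- R4 - (-5/3)*R2:  [    0     0  89/9  11/9 ]
R3 <-> R4   (pivot in column 3 was zero)
[ -3  -6    -5     7 ]
[  0  -9  10/3  25/3 ]
[  0   0  89/9  11/9 ]
[  0   0     0     0 ]
Row echelon form:
[ -3  -6    -5     7 ]
[  0  -9  10/3  25/3 ]
[  0   0  89/9  11/9 ]
[  0   0     0     0 ]
Nonzero rows / pivot columns: 3

rank(A) = 3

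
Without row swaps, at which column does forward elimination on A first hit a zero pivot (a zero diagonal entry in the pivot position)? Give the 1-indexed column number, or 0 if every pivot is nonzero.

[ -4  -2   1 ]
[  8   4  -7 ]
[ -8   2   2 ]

first zero-pivot column = 2

Naive forward elimination:
R2 <- R2 - (-2)*R1:  [  0   0  -5 ]
R3 <- R3 - (2)*R1:  [ 0  6  0 ]
Matrix at this point:
[ -4  -2   1 ]
[  0   0  -5 ]
[  0   6   0 ]
Pivot entry (2,2) is zero but row 3 has 6 in column 2 -> naive elimination stops; a row interchange (e.g. R2 <-> R3) would be required here.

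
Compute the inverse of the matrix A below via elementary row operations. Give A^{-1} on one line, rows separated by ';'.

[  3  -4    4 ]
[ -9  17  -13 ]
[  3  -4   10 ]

Gauss-Jordan on [A | I]:
R1 <- (1/3)*R1:  [    1  -4/3   4/3  |   1/3     0     0 ]
R2 <- R2 - (-9)*R1:  [  0   5  -1  |   3   1   0 ]
R3 <- R3 - (3)*R1:  [  0   0   6  |  -1   0   1 ]
R2 <- (1/5)*R2:  [    0     1  -1/5  |   3/5   1/5     0 ]
R1 <- R1 - (-4/3)*R2:  [     1      0  16/15  |  17/15   4/15      0 ]
R3 <- (1/6)*R3:  [    0     0     1  |  -1/6     0   1/6 ]
R1 <- R1 - (16/15)*R3:  [     1      0      0  |  59/45   4/15  -8/45 ]
R2 <- R2 - (-1/5)*R3:  [     0      1      0  |  17/30    1/5   1/30 ]
Right block of [I | A^{-1}] is the inverse:
[ 59/45  4/15  -8/45 ]
[ 17/30   1/5   1/30 ]
[  -1/6     0    1/6 ]

inverse = [59/45 4/15 -8/45; 17/30 1/5 1/30; -1/6 0 1/6]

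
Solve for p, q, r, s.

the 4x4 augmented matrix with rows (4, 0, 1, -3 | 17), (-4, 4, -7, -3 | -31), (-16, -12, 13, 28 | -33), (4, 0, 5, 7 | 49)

Forward elimination on [A|b]:
R2 <- R2 - (-1)*R1:  [   0    4   -6   -6  -14 ]
R3 <- R3 - (-4)*R1:  [   0  -12   17   16   35 ]
R4 <- R4 - (1)*R1:  [  0   0   4  10  32 ]
R3 <- R3 - (-3)*R2:  [  0   0  -1  -2  -7 ]
R4 <- R4 - (-4)*R3:  [ 0  0  0  2  4 ]
Row echelon form:
[ 4  0   1  -3  |   17 ]
[ 0  4  -6  -6  |  -14 ]
[ 0  0  -1  -2  |   -7 ]
[ 0  0   0   2  |    4 ]
Back-substitution:
s = (4) / 2 = 2
r = (-7 - (-2)*(2)) / -1 = 3
q = (-14 - (-6)*(3) - (-6)*(2)) / 4 = 4
p = (17 - (1)*(3) - (-3)*(2)) / 4 = 5

(5, 4, 3, 2)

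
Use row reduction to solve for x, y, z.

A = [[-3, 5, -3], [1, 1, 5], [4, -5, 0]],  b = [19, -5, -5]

(5, 5, -3)

Forward elimination on [A|b]:
R2 <- R2 - (-1/3)*R1:  [   0  8/3    4  4/3 ]
R3 <- R3 - (-4/3)*R1:  [    0   5/3    -4  61/3 ]
R3 <- R3 - (5/8)*R2:  [     0      0  -13/2   39/2 ]
Row echelon form:
[ -3    5     -3  |    19 ]
[  0  8/3      4  |   4/3 ]
[  0    0  -13/2  |  39/2 ]
Back-substitution:
z = (39/2) / (-13/2) = -3
y = (4/3 - (4)*(-3)) / (8/3) = 5
x = (19 - (5)*(5) - (-3)*(-3)) / -3 = 5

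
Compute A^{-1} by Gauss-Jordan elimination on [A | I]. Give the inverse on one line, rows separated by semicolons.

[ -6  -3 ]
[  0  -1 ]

inverse = [-1/6 1/2; 0 -1]

Gauss-Jordan on [A | I]:
R1 <- (1/-6)*R1:  [    1   1/2  |  -1/6     0 ]
R2 <- (1/-1)*R2:  [  0   1  |   0  -1 ]
R1 <- R1 - (1/2)*R2:  [    1     0  |  -1/6   1/2 ]
Right block of [I | A^{-1}] is the inverse:
[ -1/6  1/2 ]
[    0   -1 ]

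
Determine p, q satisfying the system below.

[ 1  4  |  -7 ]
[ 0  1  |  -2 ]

(1, -2)

Forward elimination on [A|b]:
Row echelon form:
[ 1  4  |  -7 ]
[ 0  1  |  -2 ]
Back-substitution:
q = (-2) / 1 = -2
p = (-7 - (4)*(-2)) / 1 = 1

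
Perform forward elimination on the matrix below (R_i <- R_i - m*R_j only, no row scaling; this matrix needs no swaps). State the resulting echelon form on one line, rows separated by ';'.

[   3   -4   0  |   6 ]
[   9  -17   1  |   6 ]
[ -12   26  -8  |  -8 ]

Forward elimination:
R2 <- R2 - (3)*R1:  [   0   -5    1  -12 ]
R3 <- R3 - (-4)*R1:  [  0  10  -8  16 ]
R3 <- R3 - (-2)*R2:  [  0   0  -6  -8 ]
Row echelon form:
[ 3  -4   0  |    6 ]
[ 0  -5   1  |  -12 ]
[ 0   0  -6  |   -8 ]

REF = [3 -4 0 6; 0 -5 1 -12; 0 0 -6 -8]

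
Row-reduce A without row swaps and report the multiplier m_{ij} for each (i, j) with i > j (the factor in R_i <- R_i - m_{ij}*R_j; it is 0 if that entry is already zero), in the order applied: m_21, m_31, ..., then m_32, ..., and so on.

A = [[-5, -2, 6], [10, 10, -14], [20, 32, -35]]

Forward elimination:
R2 <- R2 - (-2)*R1:  [  0   6  -2 ]
R3 <- R3 - (-4)*R1:  [   0   24  -11 ]
R3 <- R3 - (4)*R2:  [  0   0  -3 ]
Multipliers (in order of application): m_{21} = -2, m_{31} = -4, m_{32} = 4

multipliers: -2, -4, 4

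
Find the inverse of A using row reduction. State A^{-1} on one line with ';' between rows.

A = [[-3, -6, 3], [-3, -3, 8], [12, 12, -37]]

Gauss-Jordan on [A | I]:
R1 <- (1/-3)*R1:  [    1     2    -1  |  -1/3     0     0 ]
R2 <- R2 - (-3)*R1:  [  0   3   5  |  -1   1   0 ]
R3 <- R3 - (12)*R1:  [   0  -12  -25  |    4    0    1 ]
R2 <- (1/3)*R2:  [    0     1   5/3  |  -1/3   1/3     0 ]
R1 <- R1 - (2)*R2:  [     1      0  -13/3  |    1/3   -2/3      0 ]
R3 <- R3 - (-12)*R2:  [  0   0  -5  |   0   4   1 ]
R3 <- (1/-5)*R3:  [    0     0     1  |     0  -4/5  -1/5 ]
R1 <- R1 - (-13/3)*R3:  [      1       0       0  |     1/3  -62/15  -13/15 ]
R2 <- R2 - (5/3)*R3:  [    0     1     0  |  -1/3   5/3   1/3 ]
Right block of [I | A^{-1}] is the inverse:
[  1/3  -62/15  -13/15 ]
[ -1/3     5/3     1/3 ]
[    0    -4/5    -1/5 ]

inverse = [1/3 -62/15 -13/15; -1/3 5/3 1/3; 0 -4/5 -1/5]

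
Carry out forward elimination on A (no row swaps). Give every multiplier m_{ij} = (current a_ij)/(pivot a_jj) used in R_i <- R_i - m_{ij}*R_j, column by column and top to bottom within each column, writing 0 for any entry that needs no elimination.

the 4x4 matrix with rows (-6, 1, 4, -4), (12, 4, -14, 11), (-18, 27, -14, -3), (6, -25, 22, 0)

multipliers: -2, 3, -1, 4, -4, -1

Forward elimination:
R2 <- R2 - (-2)*R1:  [  0   6  -6   3 ]
R3 <- R3 - (3)*R1:  [   0   24  -26    9 ]
R4 <- R4 - (-1)*R1:  [   0  -24   26   -4 ]
R3 <- R3 - (4)*R2:  [  0   0  -2  -3 ]
R4 <- R4 - (-4)*R2:  [ 0  0  2  8 ]
R4 <- R4 - (-1)*R3:  [ 0  0  0  5 ]
Multipliers (in order of application): m_{21} = -2, m_{31} = 3, m_{41} = -1, m_{32} = 4, m_{42} = -4, m_{43} = -1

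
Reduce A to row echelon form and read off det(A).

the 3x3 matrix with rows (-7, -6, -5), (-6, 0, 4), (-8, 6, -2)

det(A) = 612

Forward elimination:
R2 <- R2 - (6/7)*R1:  [    0  36/7  58/7 ]
R3 <- R3 - (8/7)*R1:  [    0  90/7  26/7 ]
R3 <- R3 - (5/2)*R2:  [   0    0  -17 ]
Upper-triangular form:
[ -7    -6    -5 ]
[  0  36/7  58/7 ]
[  0     0   -17 ]
det(A) = (-1)^0 * (-7) * (36/7) * (-17) = 612  (0 row swaps -> sign +1)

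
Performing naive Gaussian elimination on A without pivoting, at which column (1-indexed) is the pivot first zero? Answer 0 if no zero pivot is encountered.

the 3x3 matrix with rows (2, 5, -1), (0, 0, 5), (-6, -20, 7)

Naive forward elimination:
R3 <- R3 - (-3)*R1:  [  0  -5   4 ]
Matrix at this point:
[ 2   5  -1 ]
[ 0   0   5 ]
[ 0  -5   4 ]
Pivot entry (2,2) is zero but row 3 has -5 in column 2 -> naive elimination stops; a row interchange (e.g. R2 <-> R3) would be required here.

first zero-pivot column = 2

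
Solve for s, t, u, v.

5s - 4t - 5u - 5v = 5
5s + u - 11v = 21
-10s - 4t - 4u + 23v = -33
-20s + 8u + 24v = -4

Forward elimination on [A|b]:
R2 <- R2 - (1)*R1:  [  0   4   6  -6  16 ]
R3 <- R3 - (-2)*R1:  [   0  -12  -14   13  -23 ]
R4 <- R4 - (-4)*R1:  [   0  -16  -12    4   16 ]
R3 <- R3 - (-3)*R2:  [  0   0   4  -5  25 ]
R4 <- R4 - (-4)*R2:  [   0    0   12  -20   80 ]
R4 <- R4 - (3)*R3:  [  0   0   0  -5   5 ]
Row echelon form:
[ 5  -4  -5  -5  |   5 ]
[ 0   4   6  -6  |  16 ]
[ 0   0   4  -5  |  25 ]
[ 0   0   0  -5  |   5 ]
Back-substitution:
v = (5) / -5 = -1
u = (25 - (-5)*(-1)) / 4 = 5
t = (16 - (6)*(5) - (-6)*(-1)) / 4 = -5
s = (5 - (-4)*(-5) - (-5)*(5) - (-5)*(-1)) / 5 = 1

(1, -5, 5, -1)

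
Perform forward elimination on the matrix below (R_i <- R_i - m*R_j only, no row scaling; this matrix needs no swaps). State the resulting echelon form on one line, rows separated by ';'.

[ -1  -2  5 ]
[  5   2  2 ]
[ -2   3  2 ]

REF = [-1 -2 5; 0 -8 27; 0 0 125/8]

Forward elimination:
R2 <- R2 - (-5)*R1:  [  0  -8  27 ]
R3 <- R3 - (2)*R1:  [  0   7  -8 ]
R3 <- R3 - (-7/8)*R2:  [     0      0  125/8 ]
Row echelon form:
[ -1  -2      5 ]
[  0  -8     27 ]
[  0   0  125/8 ]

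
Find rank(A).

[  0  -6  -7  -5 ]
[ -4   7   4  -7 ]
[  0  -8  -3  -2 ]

rank(A) = 3

Row reduction:
R1 <-> R2   (pivot in column 1 was zero)
[ -4   7   4  -7 ]
[  0  -6  -7  -5 ]
[  0  -8  -3  -2 ]
R3 <- R3 - (4/3)*R2:  [    0     0  19/3  14/3 ]
Row echelon form:
[ -4   7     4    -7 ]
[  0  -6    -7    -5 ]
[  0   0  19/3  14/3 ]
Nonzero rows / pivot columns: 3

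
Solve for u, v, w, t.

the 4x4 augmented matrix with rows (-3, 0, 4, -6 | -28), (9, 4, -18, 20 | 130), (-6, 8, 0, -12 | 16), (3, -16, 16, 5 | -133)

(2, 5, -4, 1)

Forward elimination on [A|b]:
R2 <- R2 - (-3)*R1:  [  0   4  -6   2  46 ]
R3 <- R3 - (2)*R1:  [  0   8  -8   0  72 ]
R4 <- R4 - (-1)*R1:  [    0   -16    20    -1  -161 ]
R3 <- R3 - (2)*R2:  [   0    0    4   -4  -20 ]
R4 <- R4 - (-4)*R2:  [  0   0  -4   7  23 ]
R4 <- R4 - (-1)*R3:  [ 0  0  0  3  3 ]
Row echelon form:
[ -3  0   4  -6  |  -28 ]
[  0  4  -6   2  |   46 ]
[  0  0   4  -4  |  -20 ]
[  0  0   0   3  |    3 ]
Back-substitution:
t = (3) / 3 = 1
w = (-20 - (-4)*(1)) / 4 = -4
v = (46 - (-6)*(-4) - (2)*(1)) / 4 = 5
u = (-28 - (4)*(-4) - (-6)*(1)) / -3 = 2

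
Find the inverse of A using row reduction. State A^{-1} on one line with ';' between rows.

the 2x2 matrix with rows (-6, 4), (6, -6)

Gauss-Jordan on [A | I]:
R1 <- (1/-6)*R1:  [    1  -2/3  |  -1/6     0 ]
R2 <- R2 - (6)*R1:  [  0  -2  |   1   1 ]
R2 <- (1/-2)*R2:  [    0     1  |  -1/2  -1/2 ]
R1 <- R1 - (-2/3)*R2:  [    1     0  |  -1/2  -1/3 ]
Right block of [I | A^{-1}] is the inverse:
[ -1/2  -1/3 ]
[ -1/2  -1/2 ]

inverse = [-1/2 -1/3; -1/2 -1/2]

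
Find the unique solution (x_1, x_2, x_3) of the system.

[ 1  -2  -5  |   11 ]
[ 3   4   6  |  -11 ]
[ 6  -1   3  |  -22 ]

Forward elimination on [A|b]:
R2 <- R2 - (3)*R1:  [   0   10   21  -44 ]
R3 <- R3 - (6)*R1:  [   0   11   33  -88 ]
R3 <- R3 - (11/10)*R2:  [      0       0   99/10  -198/5 ]
Row echelon form:
[ 1  -2     -5  |      11 ]
[ 0  10     21  |     -44 ]
[ 0   0  99/10  |  -198/5 ]
Back-substitution:
x_3 = (-198/5) / (99/10) = -4
x_2 = (-44 - (21)*(-4)) / 10 = 4
x_1 = (11 - (-2)*(4) - (-5)*(-4)) / 1 = -1

(-1, 4, -4)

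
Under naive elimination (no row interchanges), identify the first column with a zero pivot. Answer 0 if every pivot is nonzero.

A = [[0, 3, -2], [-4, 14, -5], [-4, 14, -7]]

Naive forward elimination:
Pivot entry (1,1) is zero but row 2 has -4 in column 1 -> naive elimination stops; a row interchange (e.g. R1 <-> R2) would be required here.

first zero-pivot column = 1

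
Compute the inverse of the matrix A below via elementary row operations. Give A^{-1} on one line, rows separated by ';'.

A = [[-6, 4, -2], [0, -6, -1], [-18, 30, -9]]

inverse = [-7/18 1/9 2/27; -1/12 -1/12 1/36; 1/2 -1/2 -1/6]

Gauss-Jordan on [A | I]:
R1 <- (1/-6)*R1:  [    1  -2/3   1/3  |  -1/6     0     0 ]
R3 <- R3 - (-18)*R1:  [  0  18  -3  |  -3   0   1 ]
R2 <- (1/-6)*R2:  [    0     1   1/6  |     0  -1/6     0 ]
R1 <- R1 - (-2/3)*R2:  [    1     0   4/9  |  -1/6  -1/9     0 ]
R3 <- R3 - (18)*R2:  [  0   0  -6  |  -3   3   1 ]
R3 <- (1/-6)*R3:  [    0     0     1  |   1/2  -1/2  -1/6 ]
R1 <- R1 - (4/9)*R3:  [     1      0      0  |  -7/18    1/9   2/27 ]
R2 <- R2 - (1/6)*R3:  [     0      1      0  |  -1/12  -1/12   1/36 ]
Right block of [I | A^{-1}] is the inverse:
[ -7/18    1/9  2/27 ]
[ -1/12  -1/12  1/36 ]
[   1/2   -1/2  -1/6 ]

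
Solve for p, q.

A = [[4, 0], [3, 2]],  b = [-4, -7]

(-1, -2)

Forward elimination on [A|b]:
R2 <- R2 - (3/4)*R1:  [  0   2  -4 ]
Row echelon form:
[ 4  0  |  -4 ]
[ 0  2  |  -4 ]
Back-substitution:
q = (-4) / 2 = -2
p = (-4) / 4 = -1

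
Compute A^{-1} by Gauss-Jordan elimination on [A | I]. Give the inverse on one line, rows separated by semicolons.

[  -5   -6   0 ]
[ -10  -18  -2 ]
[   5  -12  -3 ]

inverse = [1/3 -1/5 2/15; -4/9 1/6 -1/9; 7/3 -1 1/3]

Gauss-Jordan on [A | I]:
R1 <- (1/-5)*R1:  [    1   6/5     0  |  -1/5     0     0 ]
R2 <- R2 - (-10)*R1:  [  0  -6  -2  |  -2   1   0 ]
R3 <- R3 - (5)*R1:  [   0  -18   -3  |    1    0    1 ]
R2 <- (1/-6)*R2:  [    0     1   1/3  |   1/3  -1/6     0 ]
R1 <- R1 - (6/5)*R2:  [    1     0  -2/5  |  -3/5   1/5     0 ]
R3 <- R3 - (-18)*R2:  [  0   0   3  |   7  -3   1 ]
R3 <- (1/3)*R3:  [   0    0    1  |  7/3   -1  1/3 ]
R1 <- R1 - (-2/5)*R3:  [    1     0     0  |   1/3  -1/5  2/15 ]
R2 <- R2 - (1/3)*R3:  [    0     1     0  |  -4/9   1/6  -1/9 ]
Right block of [I | A^{-1}] is the inverse:
[  1/3  -1/5  2/15 ]
[ -4/9   1/6  -1/9 ]
[  7/3    -1   1/3 ]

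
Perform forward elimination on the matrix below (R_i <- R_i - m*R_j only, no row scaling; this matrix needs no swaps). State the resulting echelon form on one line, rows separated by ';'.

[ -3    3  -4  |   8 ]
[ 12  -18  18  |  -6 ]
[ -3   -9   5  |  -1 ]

REF = [-3 3 -4 8; 0 -6 2 26; 0 0 5 -61]

Forward elimination:
R2 <- R2 - (-4)*R1:  [  0  -6   2  26 ]
R3 <- R3 - (1)*R1:  [   0  -12    9   -9 ]
R3 <- R3 - (2)*R2:  [   0    0    5  -61 ]
Row echelon form:
[ -3   3  -4  |    8 ]
[  0  -6   2  |   26 ]
[  0   0   5  |  -61 ]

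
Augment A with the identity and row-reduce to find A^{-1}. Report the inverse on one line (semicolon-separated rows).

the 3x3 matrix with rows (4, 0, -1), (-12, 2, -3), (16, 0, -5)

Gauss-Jordan on [A | I]:
R1 <- (1/4)*R1:  [    1     0  -1/4  |   1/4     0     0 ]
R2 <- R2 - (-12)*R1:  [  0   2  -6  |   3   1   0 ]
R3 <- R3 - (16)*R1:  [  0   0  -1  |  -4   0   1 ]
R2 <- (1/2)*R2:  [   0    1   -3  |  3/2  1/2    0 ]
R3 <- (1/-1)*R3:  [  0   0   1  |   4   0  -1 ]
R1 <- R1 - (-1/4)*R3:  [    1     0     0  |   5/4     0  -1/4 ]
R2 <- R2 - (-3)*R3:  [    0     1     0  |  27/2   1/2    -3 ]
Right block of [I | A^{-1}] is the inverse:
[  5/4    0  -1/4 ]
[ 27/2  1/2    -3 ]
[    4    0    -1 ]

inverse = [5/4 0 -1/4; 27/2 1/2 -3; 4 0 -1]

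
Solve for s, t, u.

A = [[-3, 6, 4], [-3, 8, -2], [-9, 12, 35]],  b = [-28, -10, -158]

(-2, -3, -4)

Forward elimination on [A|b]:
R2 <- R2 - (1)*R1:  [  0   2  -6  18 ]
R3 <- R3 - (3)*R1:  [   0   -6   23  -74 ]
R3 <- R3 - (-3)*R2:  [   0    0    5  -20 ]
Row echelon form:
[ -3  6   4  |  -28 ]
[  0  2  -6  |   18 ]
[  0  0   5  |  -20 ]
Back-substitution:
u = (-20) / 5 = -4
t = (18 - (-6)*(-4)) / 2 = -3
s = (-28 - (6)*(-3) - (4)*(-4)) / -3 = -2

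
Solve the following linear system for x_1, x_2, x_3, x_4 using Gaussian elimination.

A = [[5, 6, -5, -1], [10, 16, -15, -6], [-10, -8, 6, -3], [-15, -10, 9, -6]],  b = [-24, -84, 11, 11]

Forward elimination on [A|b]:
R2 <- R2 - (2)*R1:  [   0    4   -5   -4  -36 ]
R3 <- R3 - (-2)*R1:  [   0    4   -4   -5  -37 ]
R4 <- R4 - (-3)*R1:  [   0    8   -6   -9  -61 ]
R3 <- R3 - (1)*R2:  [  0   0   1  -1  -1 ]
R4 <- R4 - (2)*R2:  [  0   0   4  -1  11 ]
R4 <- R4 - (4)*R3:  [  0   0   0   3  15 ]
Row echelon form:
[ 5  6  -5  -1  |  -24 ]
[ 0  4  -5  -4  |  -36 ]
[ 0  0   1  -1  |   -1 ]
[ 0  0   0   3  |   15 ]
Back-substitution:
x_4 = (15) / 3 = 5
x_3 = (-1 - (-1)*(5)) / 1 = 4
x_2 = (-36 - (-5)*(4) - (-4)*(5)) / 4 = 1
x_1 = (-24 - (6)*(1) - (-5)*(4) - (-1)*(5)) / 5 = -1

(-1, 1, 4, 5)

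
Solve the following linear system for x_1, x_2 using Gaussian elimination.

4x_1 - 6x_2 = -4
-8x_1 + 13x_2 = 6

Forward elimination on [A|b]:
R2 <- R2 - (-2)*R1:  [  0   1  -2 ]
Row echelon form:
[ 4  -6  |  -4 ]
[ 0   1  |  -2 ]
Back-substitution:
x_2 = (-2) / 1 = -2
x_1 = (-4 - (-6)*(-2)) / 4 = -4

(-4, -2)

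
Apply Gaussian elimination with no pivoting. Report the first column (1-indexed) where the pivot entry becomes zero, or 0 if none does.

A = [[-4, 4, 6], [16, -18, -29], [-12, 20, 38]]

first zero-pivot column = 3

Naive forward elimination:
R2 <- R2 - (-4)*R1:  [  0  -2  -5 ]
R3 <- R3 - (3)*R1:  [  0   8  20 ]
R3 <- R3 - (-4)*R2:  [ 0  0  0 ]
Matrix at this point:
[ -4   4   6 ]
[  0  -2  -5 ]
[  0   0   0 ]
Pivot entry (3,3) in the last row is zero and there are no rows below to swap with -> zero pivot in column 3 (A is singular).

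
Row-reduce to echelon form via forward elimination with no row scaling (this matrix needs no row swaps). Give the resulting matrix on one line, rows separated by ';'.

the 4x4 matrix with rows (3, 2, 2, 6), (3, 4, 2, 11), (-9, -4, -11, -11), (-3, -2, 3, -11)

Forward elimination:
R2 <- R2 - (1)*R1:  [ 0  2  0  5 ]
R3 <- R3 - (-3)*R1:  [  0   2  -5   7 ]
R4 <- R4 - (-1)*R1:  [  0   0   5  -5 ]
R3 <- R3 - (1)*R2:  [  0   0  -5   2 ]
R4 <- R4 - (-1)*R3:  [  0   0   0  -3 ]
Row echelon form:
[ 3  2   2   6 ]
[ 0  2   0   5 ]
[ 0  0  -5   2 ]
[ 0  0   0  -3 ]

REF = [3 2 2 6; 0 2 0 5; 0 0 -5 2; 0 0 0 -3]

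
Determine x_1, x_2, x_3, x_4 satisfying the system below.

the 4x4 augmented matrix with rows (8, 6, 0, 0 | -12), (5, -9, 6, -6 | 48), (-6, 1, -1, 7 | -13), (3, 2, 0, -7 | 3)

Forward elimination on [A|b]:
R2 <- R2 - (5/8)*R1:  [     0  -51/4      6     -6  111/2 ]
R3 <- R3 - (-3/4)*R1:  [    0  11/2    -1     7   -22 ]
R4 <- R4 - (3/8)*R1:  [    0  -1/4     0    -7  15/2 ]
R3 <- R3 - (-22/51)*R2:  [     0      0  27/17  75/17  33/17 ]
R4 <- R4 - (1/51)*R2:  [       0        0    -2/17  -117/17   109/17 ]
R4 <- R4 - (-2/27)*R3:  [     0      0      0  -59/9   59/9 ]
Row echelon form:
[ 8      6      0      0  |    -12 ]
[ 0  -51/4      6     -6  |  111/2 ]
[ 0      0  27/17  75/17  |  33/17 ]
[ 0      0      0  -59/9  |   59/9 ]
Back-substitution:
x_4 = (59/9) / (-59/9) = -1
x_3 = (33/17 - (75/17)*(-1)) / (27/17) = 4
x_2 = (111/2 - (6)*(4) - (-6)*(-1)) / (-51/4) = -2
x_1 = (-12 - (6)*(-2)) / 8 = 0

(0, -2, 4, -1)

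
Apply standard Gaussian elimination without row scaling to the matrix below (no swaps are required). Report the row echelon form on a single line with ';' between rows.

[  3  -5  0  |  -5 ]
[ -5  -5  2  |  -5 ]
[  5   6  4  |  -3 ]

REF = [3 -5 0 -5; 0 -40/3 2 -40/3; 0 0 123/20 -9]

Forward elimination:
R2 <- R2 - (-5/3)*R1:  [     0  -40/3      2  -40/3 ]
R3 <- R3 - (5/3)*R1:  [    0  43/3     4  16/3 ]
R3 <- R3 - (-43/40)*R2:  [      0       0  123/20      -9 ]
Row echelon form:
[ 3     -5       0  |     -5 ]
[ 0  -40/3       2  |  -40/3 ]
[ 0      0  123/20  |     -9 ]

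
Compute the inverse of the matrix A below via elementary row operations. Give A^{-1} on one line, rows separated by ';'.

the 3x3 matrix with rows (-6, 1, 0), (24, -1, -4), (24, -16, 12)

Gauss-Jordan on [A | I]:
R1 <- (1/-6)*R1:  [    1  -1/6     0  |  -1/6     0     0 ]
R2 <- R2 - (24)*R1:  [  0   3  -4  |   4   1   0 ]
R3 <- R3 - (24)*R1:  [   0  -12   12  |    4    0    1 ]
R2 <- (1/3)*R2:  [    0     1  -4/3  |   4/3   1/3     0 ]
R1 <- R1 - (-1/6)*R2:  [    1     0  -2/9  |  1/18  1/18     0 ]
R3 <- R3 - (-12)*R2:  [  0   0  -4  |  20   4   1 ]
R3 <- (1/-4)*R3:  [    0     0     1  |    -5    -1  -1/4 ]
R1 <- R1 - (-2/9)*R3:  [      1       0       0  |  -19/18    -1/6   -1/18 ]
R2 <- R2 - (-4/3)*R3:  [     0      1      0  |  -16/3     -1   -1/3 ]
Right block of [I | A^{-1}] is the inverse:
[ -19/18  -1/6  -1/18 ]
[  -16/3    -1   -1/3 ]
[     -5    -1   -1/4 ]

inverse = [-19/18 -1/6 -1/18; -16/3 -1 -1/3; -5 -1 -1/4]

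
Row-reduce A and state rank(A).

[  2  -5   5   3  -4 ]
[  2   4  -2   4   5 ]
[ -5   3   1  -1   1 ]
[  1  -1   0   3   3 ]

Row reduction:
R2 <- R2 - (1)*R1:  [  0   9  -7   1   9 ]
R3 <- R3 - (-5/2)*R1:  [     0  -19/2   27/2   13/2     -9 ]
R4 <- R4 - (1/2)*R1:  [    0   3/2  -5/2   3/2     5 ]
R3 <- R3 - (-19/18)*R2:  [    0     0  55/9  68/9   1/2 ]
R4 <- R4 - (1/6)*R2:  [    0     0  -4/3   4/3   7/2 ]
R4 <- R4 - (-12/55)*R3:  [       0        0        0   164/55  397/110 ]
Row echelon form:
[ 2  -5     5       3       -4 ]
[ 0   9    -7       1        9 ]
[ 0   0  55/9    68/9      1/2 ]
[ 0   0     0  164/55  397/110 ]
Nonzero rows / pivot columns: 4

rank(A) = 4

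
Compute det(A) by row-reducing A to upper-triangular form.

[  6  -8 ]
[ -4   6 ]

Forward elimination:
R2 <- R2 - (-2/3)*R1:  [   0  2/3 ]
Upper-triangular form:
[ 6   -8 ]
[ 0  2/3 ]
det(A) = (-1)^0 * (6) * (2/3) = 4  (0 row swaps -> sign +1)

det(A) = 4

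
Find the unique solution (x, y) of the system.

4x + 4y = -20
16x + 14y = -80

(-5, 0)

Forward elimination on [A|b]:
R2 <- R2 - (4)*R1:  [  0  -2   0 ]
Row echelon form:
[ 4   4  |  -20 ]
[ 0  -2  |    0 ]
Back-substitution:
y = (0) / -2 = 0
x = (-20 - (4)*(0)) / 4 = -5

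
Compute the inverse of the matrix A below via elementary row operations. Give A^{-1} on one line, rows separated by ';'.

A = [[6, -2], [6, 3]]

Gauss-Jordan on [A | I]:
R1 <- (1/6)*R1:  [    1  -1/3  |   1/6     0 ]
R2 <- R2 - (6)*R1:  [  0   5  |  -1   1 ]
R2 <- (1/5)*R2:  [    0     1  |  -1/5   1/5 ]
R1 <- R1 - (-1/3)*R2:  [    1     0  |  1/10  1/15 ]
Right block of [I | A^{-1}] is the inverse:
[ 1/10  1/15 ]
[ -1/5   1/5 ]

inverse = [1/10 1/15; -1/5 1/5]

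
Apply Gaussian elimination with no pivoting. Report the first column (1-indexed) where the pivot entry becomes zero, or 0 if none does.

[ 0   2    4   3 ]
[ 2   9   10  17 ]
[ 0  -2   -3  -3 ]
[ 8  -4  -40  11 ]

Naive forward elimination:
Pivot entry (1,1) is zero but row 2 has 2 in column 1 -> naive elimination stops; a row interchange (e.g. R1 <-> R2) would be required here.

first zero-pivot column = 1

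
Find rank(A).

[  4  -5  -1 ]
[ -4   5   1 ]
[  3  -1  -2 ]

rank(A) = 2

Row reduction:
R2 <- R2 - (-1)*R1:  [ 0  0  0 ]
R3 <- R3 - (3/4)*R1:  [    0  11/4  -5/4 ]
R2 <-> R3   (pivot in column 2 was zero)
[ 4    -5    -1 ]
[ 0  11/4  -5/4 ]
[ 0     0     0 ]
Row echelon form:
[ 4    -5    -1 ]
[ 0  11/4  -5/4 ]
[ 0     0     0 ]
Nonzero rows / pivot columns: 2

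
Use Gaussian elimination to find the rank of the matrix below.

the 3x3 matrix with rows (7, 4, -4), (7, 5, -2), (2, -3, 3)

rank(A) = 3

Row reduction:
R2 <- R2 - (1)*R1:  [ 0  1  2 ]
R3 <- R3 - (2/7)*R1:  [     0  -29/7   29/7 ]
R3 <- R3 - (-29/7)*R2:  [    0     0  87/7 ]
Row echelon form:
[ 7  4    -4 ]
[ 0  1     2 ]
[ 0  0  87/7 ]
Nonzero rows / pivot columns: 3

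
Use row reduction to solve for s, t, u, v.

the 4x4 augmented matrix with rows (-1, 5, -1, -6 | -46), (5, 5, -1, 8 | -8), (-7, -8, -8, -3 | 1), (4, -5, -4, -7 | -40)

(-3, -4, 5, 4)

Forward elimination on [A|b]:
R2 <- R2 - (-5)*R1:  [    0    30    -6   -22  -238 ]
R3 <- R3 - (7)*R1:  [   0  -43   -1   39  323 ]
R4 <- R4 - (-4)*R1:  [    0    15    -8   -31  -224 ]
R3 <- R3 - (-43/30)*R2:  [       0        0    -48/5   112/15  -272/15 ]
R4 <- R4 - (1/2)*R2:  [    0     0    -5   -20  -105 ]
R4 <- R4 - (25/48)*R3:  [      0       0       0  -215/9  -860/9 ]
Row echelon form:
[ -1   5     -1      -6  |      -46 ]
[  0  30     -6     -22  |     -238 ]
[  0   0  -48/5  112/15  |  -272/15 ]
[  0   0      0  -215/9  |   -860/9 ]
Back-substitution:
v = (-860/9) / (-215/9) = 4
u = (-272/15 - (112/15)*(4)) / (-48/5) = 5
t = (-238 - (-6)*(5) - (-22)*(4)) / 30 = -4
s = (-46 - (5)*(-4) - (-1)*(5) - (-6)*(4)) / -1 = -3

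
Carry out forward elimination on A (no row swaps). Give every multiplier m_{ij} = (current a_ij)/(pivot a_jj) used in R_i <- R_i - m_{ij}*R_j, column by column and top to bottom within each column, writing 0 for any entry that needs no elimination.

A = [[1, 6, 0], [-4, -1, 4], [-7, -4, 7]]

Forward elimination:
R2 <- R2 - (-4)*R1:  [  0  23   4 ]
R3 <- R3 - (-7)*R1:  [  0  38   7 ]
R3 <- R3 - (38/23)*R2:  [    0     0  9/23 ]
Multipliers (in order of application): m_{21} = -4, m_{31} = -7, m_{32} = 38/23

multipliers: -4, -7, 38/23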